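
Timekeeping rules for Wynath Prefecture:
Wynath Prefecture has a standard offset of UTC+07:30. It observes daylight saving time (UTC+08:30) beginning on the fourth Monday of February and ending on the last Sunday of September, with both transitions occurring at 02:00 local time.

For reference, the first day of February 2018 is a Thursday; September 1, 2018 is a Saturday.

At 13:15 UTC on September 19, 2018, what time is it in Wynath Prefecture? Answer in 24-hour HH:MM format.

1 February 2018 is a Thursday, so the first Monday is February 5 and the fourth is February 26.
1 September 2018 is a Saturday, so Sundays fall on 2, 9, 16, 23, 30; the last is September 30.
At the standard offset (UTC+07:30), 13:15 UTC + 7h30m = 20:45 Wynath Prefecture standard time.
The standard-time date in Wynath Prefecture, September 19, 2018, falls between 26 February and 30 September, so daylight saving is in effect and Wynath Prefecture is at UTC+08:30.
13:15 UTC + 8h30m = 21:45 local.

21:45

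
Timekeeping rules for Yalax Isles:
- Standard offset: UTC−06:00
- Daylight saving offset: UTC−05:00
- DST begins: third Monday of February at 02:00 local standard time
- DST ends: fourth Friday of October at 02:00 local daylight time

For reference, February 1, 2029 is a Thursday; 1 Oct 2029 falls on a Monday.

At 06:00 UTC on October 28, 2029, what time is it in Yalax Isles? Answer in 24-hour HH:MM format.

00:00

1 February 2029 is a Thursday, so the first Monday is February 5 and the third is February 19.
1 October 2029 is a Monday, so the first Friday is October 5 and the fourth is October 26.
At the standard offset (UTC−06:00), 06:00 UTC − 6h = 00:00 Yalax Isles standard time.
Daylight saving runs 19 February – 26 October; the standard-time date in Yalax Isles, October 28, 2029, is outside that window, so Yalax Isles is on standard time at UTC−06:00.
06:00 UTC − 6h = 00:00 local.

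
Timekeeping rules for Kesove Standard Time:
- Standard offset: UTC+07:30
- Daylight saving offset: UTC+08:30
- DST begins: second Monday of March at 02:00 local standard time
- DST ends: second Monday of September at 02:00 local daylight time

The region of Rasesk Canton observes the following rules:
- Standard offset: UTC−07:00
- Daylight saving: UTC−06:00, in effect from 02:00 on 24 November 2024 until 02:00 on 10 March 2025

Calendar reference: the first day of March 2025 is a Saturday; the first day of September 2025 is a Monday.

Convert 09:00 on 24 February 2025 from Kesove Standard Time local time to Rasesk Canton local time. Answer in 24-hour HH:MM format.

19:30

1 March 2025 is a Saturday, so the first Monday is March 3 and the second is March 10.
1 September 2025 is a Monday, so the first Monday is September 1 and the second is September 8.
Daylight saving runs 10 March – 8 September; 24 February 2025 is outside that window, so Kesove Standard Time is on standard time at UTC+07:30.
09:00 Kesove Standard Time − 7h30m = 01:30 UTC.
At the standard offset (UTC−07:00), 01:30 UTC − 7h = 18:30 Rasesk Canton standard time (rolling into the previous day, 23 February 2025).
The standard-time date in Rasesk Canton, 23 February 2025, falls between 24 November 2024 and 10 March 2025, so daylight saving is in effect and Rasesk Canton is at UTC−06:00.
01:30 UTC − 6h = 19:30 Rasesk Canton (rolling into the previous day, 23 February 2025).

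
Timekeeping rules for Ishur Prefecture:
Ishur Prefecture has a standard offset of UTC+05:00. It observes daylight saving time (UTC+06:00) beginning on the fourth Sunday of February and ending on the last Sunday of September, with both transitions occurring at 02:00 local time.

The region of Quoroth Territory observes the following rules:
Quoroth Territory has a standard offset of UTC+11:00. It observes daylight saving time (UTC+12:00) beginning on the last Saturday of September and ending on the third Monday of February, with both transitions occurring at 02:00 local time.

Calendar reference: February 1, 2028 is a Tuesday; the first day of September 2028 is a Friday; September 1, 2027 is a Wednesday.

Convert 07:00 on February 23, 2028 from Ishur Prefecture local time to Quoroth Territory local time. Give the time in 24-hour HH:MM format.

1 February 2028 is a Tuesday, so the first Sunday is February 6 and the fourth is February 27.
1 September 2028 is a Friday, so Sundays fall on 3, 10, 17, 24; the last is September 24.
February 23, 2028 does not fall between 27 February and 24 September, so daylight saving is not in effect and Ishur Prefecture is at UTC+05:00.
07:00 Ishur Prefecture − 5h = 02:00 UTC.
1 September 2027 is a Wednesday, so Saturdays fall on 4, 11, 18, 25; the last is September 25.
1 February 2028 is a Tuesday, so the first Monday is February 7 and the third is February 21.
At the standard offset (UTC+11:00), 02:00 UTC + 11h = 13:00 Quoroth Territory standard time.
Daylight saving runs 25 September 2027 – 21 February 2028; the standard-time date in Quoroth Territory, February 23, 2028, is outside that window, so Quoroth Territory is on standard time at UTC+11:00.
02:00 UTC + 11h = 13:00 Quoroth Territory.

13:00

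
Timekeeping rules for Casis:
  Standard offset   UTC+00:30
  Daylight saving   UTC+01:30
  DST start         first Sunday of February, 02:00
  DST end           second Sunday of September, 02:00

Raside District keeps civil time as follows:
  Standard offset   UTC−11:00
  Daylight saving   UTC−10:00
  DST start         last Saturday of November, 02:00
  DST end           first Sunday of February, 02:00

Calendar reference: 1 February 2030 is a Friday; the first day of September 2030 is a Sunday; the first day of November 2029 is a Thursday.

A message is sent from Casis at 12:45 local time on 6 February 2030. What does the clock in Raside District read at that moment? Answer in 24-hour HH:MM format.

00:15

1 February 2030 is a Friday, so the first Sunday is February 3.
1 September 2030 is a Sunday, so the first Sunday is September 1 and the second is September 8.
6 February 2030 falls between 3 February and 8 September, so daylight saving is in effect and Casis is at UTC+01:30.
12:45 Casis − 1h30m = 11:15 UTC.
1 November 2029 is a Thursday, so Saturdays fall on 3, 10, 17, 24; the last is November 24.
1 February 2030 is a Friday, so the first Sunday is February 3.
At the standard offset (UTC−11:00), 11:15 UTC − 11h = 00:15 Raside District standard time.
The standard-time date in Raside District, 6 February 2030, is outside the daylight-saving period (24 November 2029 – 3 February 2030), so Raside District is on standard time, UTC−11:00.
11:15 UTC − 11h = 00:15 Raside District.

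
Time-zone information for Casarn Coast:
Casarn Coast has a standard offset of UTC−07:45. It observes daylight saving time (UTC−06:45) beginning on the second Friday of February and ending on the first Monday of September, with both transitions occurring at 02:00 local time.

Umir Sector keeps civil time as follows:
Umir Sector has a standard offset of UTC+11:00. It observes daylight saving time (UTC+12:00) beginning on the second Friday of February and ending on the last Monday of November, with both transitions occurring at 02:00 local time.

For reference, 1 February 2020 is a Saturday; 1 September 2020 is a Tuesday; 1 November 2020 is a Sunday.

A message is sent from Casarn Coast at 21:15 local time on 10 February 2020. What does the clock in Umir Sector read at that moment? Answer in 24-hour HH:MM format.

16:00

1 February 2020 is a Saturday, so the first Friday is February 7 and the second is February 14.
1 September 2020 is a Tuesday, so the first Monday is September 7.
Daylight saving runs 14 February – 7 September; 10 February 2020 is outside that window, so Casarn Coast is on standard time at UTC−07:45.
21:15 Casarn Coast + 7h45m = 05:00 UTC (rolling into the next day, 11 February 2020).
1 February 2020 is a Saturday, so the first Friday is February 7 and the second is February 14.
1 November 2020 is a Sunday, so Mondays fall on 2, 9, 16, 23, 30; the last is November 30.
At the standard offset (UTC+11:00), 05:00 UTC + 11h = 16:00 Umir Sector standard time.
The standard-time date in Umir Sector, 11 February 2020, does not fall between 14 February and 30 November, so daylight saving is not in effect and Umir Sector is at UTC+11:00.
05:00 UTC + 11h = 16:00 Umir Sector.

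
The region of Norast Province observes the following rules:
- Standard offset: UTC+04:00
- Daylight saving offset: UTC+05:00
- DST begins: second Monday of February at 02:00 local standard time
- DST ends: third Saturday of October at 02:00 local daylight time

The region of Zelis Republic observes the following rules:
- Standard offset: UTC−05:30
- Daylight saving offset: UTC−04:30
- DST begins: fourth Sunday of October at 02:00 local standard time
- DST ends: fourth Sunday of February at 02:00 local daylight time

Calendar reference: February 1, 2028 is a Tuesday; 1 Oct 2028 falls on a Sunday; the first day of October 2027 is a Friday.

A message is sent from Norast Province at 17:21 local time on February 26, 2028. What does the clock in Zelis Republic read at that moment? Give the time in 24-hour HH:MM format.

1 February 2028 is a Tuesday, so the first Monday is February 7 and the second is February 14.
1 October 2028 is a Sunday, so the first Saturday is October 7 and the third is October 21.
February 26, 2028 falls between 14 February and 21 October, so daylight saving is in effect and Norast Province is at UTC+05:00.
17:21 Norast Province − 5h = 12:21 UTC.
1 October 2027 is a Friday, so the first Sunday is October 3 and the fourth is October 24.
1 February 2028 is a Tuesday, so the first Sunday is February 6 and the fourth is February 27.
At the standard offset (UTC−05:30), 12:21 UTC − 5h30m = 06:51 Zelis Republic standard time.
The standard-time date in Zelis Republic, February 26, 2028, falls between 24 October 2027 and 27 February 2028, so daylight saving is in effect and Zelis Republic is at UTC−04:30.
12:21 UTC − 4h30m = 07:51 Zelis Republic.

07:51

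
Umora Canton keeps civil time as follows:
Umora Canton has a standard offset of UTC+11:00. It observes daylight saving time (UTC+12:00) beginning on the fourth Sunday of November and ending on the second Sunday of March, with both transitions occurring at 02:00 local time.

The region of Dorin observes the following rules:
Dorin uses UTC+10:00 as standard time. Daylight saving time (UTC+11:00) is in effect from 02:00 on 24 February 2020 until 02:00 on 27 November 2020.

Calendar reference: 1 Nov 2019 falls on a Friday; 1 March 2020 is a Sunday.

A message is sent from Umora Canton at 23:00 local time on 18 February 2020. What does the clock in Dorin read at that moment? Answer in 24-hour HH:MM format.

21:00

1 November 2019 is a Friday, so the first Sunday is November 3 and the fourth is November 24.
1 March 2020 is a Sunday, so the first Sunday is March 1 and the second is March 8.
18 February 2020 falls between 24 November 2019 and 8 March 2020, so daylight saving is in effect and Umora Canton is at UTC+12:00.
23:00 Umora Canton − 12h = 11:00 UTC.
At the standard offset (UTC+10:00), 11:00 UTC + 10h = 21:00 Dorin standard time.
Daylight saving runs 24 February – 27 November; the standard-time date in Dorin, 18 February 2020, is outside that window, so Dorin is on standard time at UTC+10:00.
11:00 UTC + 10h = 21:00 Dorin.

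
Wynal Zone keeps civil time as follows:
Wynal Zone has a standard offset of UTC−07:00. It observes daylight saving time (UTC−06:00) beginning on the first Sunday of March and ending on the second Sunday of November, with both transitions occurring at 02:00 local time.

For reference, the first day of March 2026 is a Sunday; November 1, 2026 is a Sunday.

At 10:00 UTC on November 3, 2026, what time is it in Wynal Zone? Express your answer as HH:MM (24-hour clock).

04:00

1 March 2026 is a Sunday, so the first Sunday is March 1.
1 November 2026 is a Sunday, so the first Sunday is November 1 and the second is November 8.
At the standard offset (UTC−07:00), 10:00 UTC − 7h = 03:00 Wynal Zone standard time.
The standard-time date in Wynal Zone, November 3, 2026, falls between 1 March and 8 November, so daylight saving is in effect and Wynal Zone is at UTC−06:00.
10:00 UTC − 6h = 04:00 local.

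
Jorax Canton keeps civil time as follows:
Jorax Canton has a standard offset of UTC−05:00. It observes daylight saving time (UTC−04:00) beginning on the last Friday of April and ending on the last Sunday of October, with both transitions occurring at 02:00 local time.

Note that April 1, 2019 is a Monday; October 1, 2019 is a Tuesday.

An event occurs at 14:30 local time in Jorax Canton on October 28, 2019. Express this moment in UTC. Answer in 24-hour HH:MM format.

19:30

1 April 2019 is a Monday, so Fridays fall on 5, 12, 19, 26; the last is April 26.
1 October 2019 is a Tuesday, so Sundays fall on 6, 13, 20, 27; the last is October 27.
Daylight saving runs 26 April – 27 October; October 28, 2019 is outside that window, so Jorax Canton is on standard time at UTC−05:00.
14:30 local + 5h = 19:30 UTC.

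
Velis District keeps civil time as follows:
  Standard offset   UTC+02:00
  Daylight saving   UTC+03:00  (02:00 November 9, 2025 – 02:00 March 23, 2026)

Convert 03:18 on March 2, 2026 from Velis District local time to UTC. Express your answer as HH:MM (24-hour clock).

00:18

March 2, 2026 lies within the daylight-saving period (9 November 2025 – 23 March 2026), so Velis District is on daylight time, UTC+03:00.
03:18 local − 3h = 00:18 UTC.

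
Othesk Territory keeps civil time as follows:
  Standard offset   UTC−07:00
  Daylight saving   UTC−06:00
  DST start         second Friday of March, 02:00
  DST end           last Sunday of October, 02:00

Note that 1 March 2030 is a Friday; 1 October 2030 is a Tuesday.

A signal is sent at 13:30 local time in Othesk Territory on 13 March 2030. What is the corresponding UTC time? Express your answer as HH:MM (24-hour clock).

1 March 2030 is a Friday, so the first Friday is March 1 and the second is March 8.
1 October 2030 is a Tuesday, so Sundays fall on 6, 13, 20, 27; the last is October 27.
Daylight saving runs 8 March – 27 October; 13 March 2030 is inside that window, so Othesk Territory is at UTC−06:00.
13:30 local + 6h = 19:30 UTC.

19:30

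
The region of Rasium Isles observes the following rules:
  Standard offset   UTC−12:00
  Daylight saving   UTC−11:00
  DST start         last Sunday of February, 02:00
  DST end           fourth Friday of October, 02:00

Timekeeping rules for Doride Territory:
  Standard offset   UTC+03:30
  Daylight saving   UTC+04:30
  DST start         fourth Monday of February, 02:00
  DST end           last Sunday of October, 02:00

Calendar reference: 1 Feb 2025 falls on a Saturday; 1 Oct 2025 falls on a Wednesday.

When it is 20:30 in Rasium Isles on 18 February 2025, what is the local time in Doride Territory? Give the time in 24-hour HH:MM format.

12:00

1 February 2025 is a Saturday, so Sundays fall on 2, 9, 16, 23; the last is February 23.
1 October 2025 is a Wednesday, so the first Friday is October 3 and the fourth is October 24.
18 February 2025 is outside the daylight-saving period (23 February – 24 October), so Rasium Isles is on standard time, UTC−12:00.
20:30 Rasium Isles + 12h = 08:30 UTC (rolling into the next day, 19 February 2025).
1 February 2025 is a Saturday, so the first Monday is February 3 and the fourth is February 24.
1 October 2025 is a Wednesday, so Sundays fall on 5, 12, 19, 26; the last is October 26.
At the standard offset (UTC+03:30), 08:30 UTC + 3h30m = 12:00 Doride Territory standard time.
The standard-time date in Doride Territory, 19 February 2025, does not fall between 24 February and 26 October, so daylight saving is not in effect and Doride Territory is at UTC+03:30.
08:30 UTC + 3h30m = 12:00 Doride Territory.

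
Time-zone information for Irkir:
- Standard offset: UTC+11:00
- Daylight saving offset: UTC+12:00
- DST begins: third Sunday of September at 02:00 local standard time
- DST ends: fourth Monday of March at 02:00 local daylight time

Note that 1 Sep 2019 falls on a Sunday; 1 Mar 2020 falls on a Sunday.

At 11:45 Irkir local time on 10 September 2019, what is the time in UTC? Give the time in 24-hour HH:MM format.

1 September 2019 is a Sunday, so the first Sunday is September 1 and the third is September 15.
1 March 2020 is a Sunday, so the first Monday is March 2 and the fourth is March 23.
10 September 2019 does not fall between 15 September 2019 and 23 March 2020, so daylight saving is not in effect and Irkir is at UTC+11:00.
11:45 local − 11h = 00:45 UTC.

00:45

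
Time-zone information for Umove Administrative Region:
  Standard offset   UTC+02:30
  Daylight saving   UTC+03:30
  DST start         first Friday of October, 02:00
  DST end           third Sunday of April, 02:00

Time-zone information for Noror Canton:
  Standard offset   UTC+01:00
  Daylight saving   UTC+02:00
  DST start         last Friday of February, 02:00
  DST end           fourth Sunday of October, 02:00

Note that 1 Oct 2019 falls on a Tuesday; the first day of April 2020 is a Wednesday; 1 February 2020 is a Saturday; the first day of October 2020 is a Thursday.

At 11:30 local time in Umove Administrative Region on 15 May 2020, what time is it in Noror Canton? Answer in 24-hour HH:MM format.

11:00

1 October 2019 is a Tuesday, so the first Friday is October 4.
1 April 2020 is a Wednesday, so the first Sunday is April 5 and the third is April 19.
15 May 2020 does not fall between 4 October 2019 and 19 April 2020, so daylight saving is not in effect and Umove Administrative Region is at UTC+02:30.
11:30 Umove Administrative Region − 2h30m = 09:00 UTC.
1 February 2020 is a Saturday, so Fridays fall on 7, 14, 21, 28; the last is February 28.
1 October 2020 is a Thursday, so the first Sunday is October 4 and the fourth is October 25.
At the standard offset (UTC+01:00), 09:00 UTC + 1h = 10:00 Noror Canton standard time.
The standard-time date in Noror Canton, 15 May 2020, falls between 28 February and 25 October, so daylight saving is in effect and Noror Canton is at UTC+02:00.
09:00 UTC + 2h = 11:00 Noror Canton.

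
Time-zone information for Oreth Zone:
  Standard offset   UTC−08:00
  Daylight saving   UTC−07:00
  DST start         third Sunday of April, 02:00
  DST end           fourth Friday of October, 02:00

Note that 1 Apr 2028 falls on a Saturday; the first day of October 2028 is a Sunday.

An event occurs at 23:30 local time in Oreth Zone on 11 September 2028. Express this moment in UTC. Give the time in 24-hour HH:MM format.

06:30

1 April 2028 is a Saturday, so the first Sunday is April 2 and the third is April 16.
1 October 2028 is a Sunday, so the first Friday is October 6 and the fourth is October 27.
Daylight saving runs 16 April – 27 October; 11 September 2028 is inside that window, so Oreth Zone is at UTC−07:00.
23:30 local + 7h = 06:30 UTC (rolling into the next day, 12 September 2028).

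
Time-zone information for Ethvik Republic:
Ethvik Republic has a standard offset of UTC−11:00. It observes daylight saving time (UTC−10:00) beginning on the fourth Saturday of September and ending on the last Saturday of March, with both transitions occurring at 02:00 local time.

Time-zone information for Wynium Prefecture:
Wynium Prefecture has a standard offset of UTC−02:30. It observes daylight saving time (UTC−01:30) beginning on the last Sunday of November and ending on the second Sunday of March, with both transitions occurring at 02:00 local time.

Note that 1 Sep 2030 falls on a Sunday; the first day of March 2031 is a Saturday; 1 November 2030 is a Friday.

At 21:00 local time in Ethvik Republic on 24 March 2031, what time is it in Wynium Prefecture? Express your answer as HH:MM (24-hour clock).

1 September 2030 is a Sunday, so the first Saturday is September 7 and the fourth is September 28.
1 March 2031 is a Saturday, so Saturdays fall on 1, 8, 15, 22, 29; the last is March 29.
Daylight saving runs 28 September 2030 – 29 March 2031; 24 March 2031 is inside that window, so Ethvik Republic is at UTC−10:00.
21:00 Ethvik Republic + 10h = 07:00 UTC (rolling into the next day, 25 March 2031).
1 November 2030 is a Friday, so Sundays fall on 3, 10, 17, 24; the last is November 24.
1 March 2031 is a Saturday, so the first Sunday is March 2 and the second is March 9.
At the standard offset (UTC−02:30), 07:00 UTC − 2h30m = 04:30 Wynium Prefecture standard time.
The standard-time date in Wynium Prefecture, 25 March 2031, is outside the daylight-saving period (24 November 2030 – 9 March 2031), so Wynium Prefecture is on standard time, UTC−02:30.
07:00 UTC − 2h30m = 04:30 Wynium Prefecture.

04:30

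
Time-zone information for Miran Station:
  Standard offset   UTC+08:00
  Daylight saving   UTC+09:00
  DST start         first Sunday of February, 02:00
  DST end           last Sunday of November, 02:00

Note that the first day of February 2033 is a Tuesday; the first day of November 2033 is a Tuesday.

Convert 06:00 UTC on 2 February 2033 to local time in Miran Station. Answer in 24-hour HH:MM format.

14:00

1 February 2033 is a Tuesday, so the first Sunday is February 6.
1 November 2033 is a Tuesday, so Sundays fall on 6, 13, 20, 27; the last is November 27.
At the standard offset (UTC+08:00), 06:00 UTC + 8h = 14:00 Miran Station standard time.
Daylight saving runs 6 February – 27 November; the standard-time date in Miran Station, 2 February 2033, is outside that window, so Miran Station is on standard time at UTC+08:00.
06:00 UTC + 8h = 14:00 local.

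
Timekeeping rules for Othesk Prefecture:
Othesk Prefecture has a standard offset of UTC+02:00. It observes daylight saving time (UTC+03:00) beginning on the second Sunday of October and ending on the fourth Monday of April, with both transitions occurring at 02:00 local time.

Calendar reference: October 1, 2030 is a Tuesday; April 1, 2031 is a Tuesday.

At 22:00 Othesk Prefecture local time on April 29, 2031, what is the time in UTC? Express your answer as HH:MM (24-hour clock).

1 October 2030 is a Tuesday, so the first Sunday is October 6 and the second is October 13.
1 April 2031 is a Tuesday, so the first Monday is April 7 and the fourth is April 28.
Daylight saving runs 13 October 2030 – 28 April 2031; April 29, 2031 is outside that window, so Othesk Prefecture is on standard time at UTC+02:00.
22:00 local − 2h = 20:00 UTC.

20:00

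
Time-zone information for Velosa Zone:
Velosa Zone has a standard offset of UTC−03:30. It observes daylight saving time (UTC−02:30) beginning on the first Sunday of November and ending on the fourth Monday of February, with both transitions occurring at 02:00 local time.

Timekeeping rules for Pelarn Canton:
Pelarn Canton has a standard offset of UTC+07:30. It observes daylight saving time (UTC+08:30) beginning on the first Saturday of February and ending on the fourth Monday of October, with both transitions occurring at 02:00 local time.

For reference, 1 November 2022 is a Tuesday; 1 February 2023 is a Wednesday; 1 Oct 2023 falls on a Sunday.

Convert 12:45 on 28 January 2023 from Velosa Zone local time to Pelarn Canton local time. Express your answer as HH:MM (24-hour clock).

1 November 2022 is a Tuesday, so the first Sunday is November 6.
1 February 2023 is a Wednesday, so the first Monday is February 6 and the fourth is February 27.
28 January 2023 falls between 6 November 2022 and 27 February 2023, so daylight saving is in effect and Velosa Zone is at UTC−02:30.
12:45 Velosa Zone + 2h30m = 15:15 UTC.
1 February 2023 is a Wednesday, so the first Saturday is February 4.
1 October 2023 is a Sunday, so the first Monday is October 2 and the fourth is October 23.
At the standard offset (UTC+07:30), 15:15 UTC + 7h30m = 22:45 Pelarn Canton standard time.
Daylight saving runs 4 February – 23 October; the standard-time date in Pelarn Canton, 28 January 2023, is outside that window, so Pelarn Canton is on standard time at UTC+07:30.
15:15 UTC + 7h30m = 22:45 Pelarn Canton.

22:45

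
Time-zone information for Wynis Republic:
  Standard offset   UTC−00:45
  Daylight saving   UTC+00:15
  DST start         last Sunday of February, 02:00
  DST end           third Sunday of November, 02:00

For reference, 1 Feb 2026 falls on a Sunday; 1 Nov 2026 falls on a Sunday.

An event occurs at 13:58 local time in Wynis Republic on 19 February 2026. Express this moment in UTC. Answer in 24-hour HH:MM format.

14:43

1 February 2026 is a Sunday, so Sundays fall on 1, 8, 15, 22; the last is February 22.
1 November 2026 is a Sunday, so the first Sunday is November 1 and the third is November 15.
Daylight saving runs 22 February – 15 November; 19 February 2026 is outside that window, so Wynis Republic is on standard time at UTC−00:45.
13:58 local + 0h45m = 14:43 UTC.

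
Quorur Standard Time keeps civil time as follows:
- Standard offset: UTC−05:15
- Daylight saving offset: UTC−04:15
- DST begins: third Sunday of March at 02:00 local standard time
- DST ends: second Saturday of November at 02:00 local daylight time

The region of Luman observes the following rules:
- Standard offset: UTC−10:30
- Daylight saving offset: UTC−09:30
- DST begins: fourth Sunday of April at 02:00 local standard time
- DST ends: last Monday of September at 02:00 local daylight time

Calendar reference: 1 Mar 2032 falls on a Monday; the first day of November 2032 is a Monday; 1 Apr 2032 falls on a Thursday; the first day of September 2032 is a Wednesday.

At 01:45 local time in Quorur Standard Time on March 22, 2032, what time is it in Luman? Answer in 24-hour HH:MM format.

1 March 2032 is a Monday, so the first Sunday is March 7 and the third is March 21.
1 November 2032 is a Monday, so the first Saturday is November 6 and the second is November 13.
Daylight saving runs 21 March – 13 November; March 22, 2032 is inside that window, so Quorur Standard Time is at UTC−04:15.
01:45 Quorur Standard Time + 4h15m = 06:00 UTC.
1 April 2032 is a Thursday, so the first Sunday is April 4 and the fourth is April 25.
1 September 2032 is a Wednesday, so Mondays fall on 6, 13, 20, 27; the last is September 27.
At the standard offset (UTC−10:30), 06:00 UTC − 10h30m = 19:30 Luman standard time (rolling into the previous day, 21 March 2032).
The standard-time date in Luman, March 21, 2032, does not fall between 25 April and 27 September, so daylight saving is not in effect and Luman is at UTC−10:30.
06:00 UTC − 10h30m = 19:30 Luman (rolling into the previous day, 21 March 2032).

19:30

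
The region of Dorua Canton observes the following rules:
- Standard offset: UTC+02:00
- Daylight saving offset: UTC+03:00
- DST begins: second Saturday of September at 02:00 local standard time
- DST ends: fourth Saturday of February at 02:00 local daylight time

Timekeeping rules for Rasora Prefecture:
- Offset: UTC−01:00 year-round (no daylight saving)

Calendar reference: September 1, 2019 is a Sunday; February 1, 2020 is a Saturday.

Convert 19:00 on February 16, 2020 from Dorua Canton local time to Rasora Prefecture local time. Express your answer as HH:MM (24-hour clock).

15:00

1 September 2019 is a Sunday, so the first Saturday is September 7 and the second is September 14.
1 February 2020 is a Saturday, so the first Saturday is February 1 and the fourth is February 22.
February 16, 2020 falls between 14 September 2019 and 22 February 2020, so daylight saving is in effect and Dorua Canton is at UTC+03:00.
19:00 Dorua Canton − 3h = 16:00 UTC.
Rasora Prefecture stays on UTC−01:00 all year.
16:00 UTC − 1h = 15:00 Rasora Prefecture.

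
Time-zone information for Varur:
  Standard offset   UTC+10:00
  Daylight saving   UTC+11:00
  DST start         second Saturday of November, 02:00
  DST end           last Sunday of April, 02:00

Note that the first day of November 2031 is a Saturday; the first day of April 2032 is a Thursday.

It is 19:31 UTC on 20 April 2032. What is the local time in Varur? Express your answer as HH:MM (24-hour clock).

1 November 2031 is a Saturday, so the first Saturday is November 1 and the second is November 8.
1 April 2032 is a Thursday, so Sundays fall on 4, 11, 18, 25; the last is April 25.
At the standard offset (UTC+10:00), 19:31 UTC + 10h = 05:31 Varur standard time (rolling into the next day, 21 April 2032).
The standard-time date in Varur, 21 April 2032, falls between 8 November 2031 and 25 April 2032, so daylight saving is in effect and Varur is at UTC+11:00.
19:31 UTC + 11h = 06:31 local (rolling into the next day, 21 April 2032).

06:31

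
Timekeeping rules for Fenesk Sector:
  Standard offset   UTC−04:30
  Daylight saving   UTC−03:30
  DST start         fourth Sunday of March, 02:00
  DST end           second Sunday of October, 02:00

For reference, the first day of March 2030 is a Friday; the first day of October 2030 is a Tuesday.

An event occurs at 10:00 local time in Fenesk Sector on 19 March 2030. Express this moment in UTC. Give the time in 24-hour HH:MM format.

1 March 2030 is a Friday, so the first Sunday is March 3 and the fourth is March 24.
1 October 2030 is a Tuesday, so the first Sunday is October 6 and the second is October 13.
19 March 2030 is outside the daylight-saving period (24 March – 13 October), so Fenesk Sector is on standard time, UTC−04:30.
10:00 local + 4h30m = 14:30 UTC.

14:30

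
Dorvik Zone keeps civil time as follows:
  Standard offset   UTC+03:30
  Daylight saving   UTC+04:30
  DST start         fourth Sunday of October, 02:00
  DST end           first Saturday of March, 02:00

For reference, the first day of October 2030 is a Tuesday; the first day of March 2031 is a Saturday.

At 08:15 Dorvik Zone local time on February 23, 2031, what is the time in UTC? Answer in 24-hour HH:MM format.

03:45

1 October 2030 is a Tuesday, so the first Sunday is October 6 and the fourth is October 27.
1 March 2031 is a Saturday, so the first Saturday is March 1.
February 23, 2031 falls between 27 October 2030 and 1 March 2031, so daylight saving is in effect and Dorvik Zone is at UTC+04:30.
08:15 local − 4h30m = 03:45 UTC.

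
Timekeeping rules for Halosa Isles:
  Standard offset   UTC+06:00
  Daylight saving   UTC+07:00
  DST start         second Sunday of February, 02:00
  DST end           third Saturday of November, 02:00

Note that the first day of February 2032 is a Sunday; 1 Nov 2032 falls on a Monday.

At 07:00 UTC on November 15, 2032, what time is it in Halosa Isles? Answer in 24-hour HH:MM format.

1 February 2032 is a Sunday, so the first Sunday is February 1 and the second is February 8.
1 November 2032 is a Monday, so the first Saturday is November 6 and the third is November 20.
At the standard offset (UTC+06:00), 07:00 UTC + 6h = 13:00 Halosa Isles standard time.
The standard-time date in Halosa Isles, November 15, 2032, lies within the daylight-saving period (8 February – 20 November), so Halosa Isles is on daylight time, UTC+07:00.
07:00 UTC + 7h = 14:00 local.

14:00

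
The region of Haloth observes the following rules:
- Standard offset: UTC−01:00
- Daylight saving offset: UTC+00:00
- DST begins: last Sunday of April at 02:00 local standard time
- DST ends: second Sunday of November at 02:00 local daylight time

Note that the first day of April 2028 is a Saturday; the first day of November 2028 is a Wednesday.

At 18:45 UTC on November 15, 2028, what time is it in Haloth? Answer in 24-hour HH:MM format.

17:45

1 April 2028 is a Saturday, so Sundays fall on 2, 9, 16, 23, 30; the last is April 30.
1 November 2028 is a Wednesday, so the first Sunday is November 5 and the second is November 12.
At the standard offset (UTC−01:00), 18:45 UTC − 1h = 17:45 Haloth standard time.
The standard-time date in Haloth, November 15, 2028, is outside the daylight-saving period (30 April – 12 November), so Haloth is on standard time, UTC−01:00.
18:45 UTC − 1h = 17:45 local.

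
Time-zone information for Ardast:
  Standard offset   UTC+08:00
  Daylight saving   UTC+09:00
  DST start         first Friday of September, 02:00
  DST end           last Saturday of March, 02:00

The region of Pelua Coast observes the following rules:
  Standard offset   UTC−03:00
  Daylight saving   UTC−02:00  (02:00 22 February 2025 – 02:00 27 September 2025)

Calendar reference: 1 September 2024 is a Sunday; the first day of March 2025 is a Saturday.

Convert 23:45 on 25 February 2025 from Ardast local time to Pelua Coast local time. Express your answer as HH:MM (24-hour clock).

1 September 2024 is a Sunday, so the first Friday is September 6.
1 March 2025 is a Saturday, so Saturdays fall on 1, 8, 15, 22, 29; the last is March 29.
25 February 2025 falls between 6 September 2024 and 29 March 2025, so daylight saving is in effect and Ardast is at UTC+09:00.
23:45 Ardast − 9h = 14:45 UTC.
At the standard offset (UTC−03:00), 14:45 UTC − 3h = 11:45 Pelua Coast standard time.
Daylight saving runs 22 February – 27 September; the standard-time date in Pelua Coast, 25 February 2025, is inside that window, so Pelua Coast is at UTC−02:00.
14:45 UTC − 2h = 12:45 Pelua Coast.

12:45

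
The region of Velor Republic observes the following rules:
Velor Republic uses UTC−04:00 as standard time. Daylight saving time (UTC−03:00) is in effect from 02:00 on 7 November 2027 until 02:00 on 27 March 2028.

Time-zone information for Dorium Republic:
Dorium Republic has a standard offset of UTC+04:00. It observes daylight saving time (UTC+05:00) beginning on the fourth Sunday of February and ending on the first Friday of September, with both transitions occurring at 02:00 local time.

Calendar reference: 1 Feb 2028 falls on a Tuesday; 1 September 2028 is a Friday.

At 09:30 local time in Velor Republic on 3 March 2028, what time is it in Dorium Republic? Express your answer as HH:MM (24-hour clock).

Daylight saving runs 7 November 2027 – 27 March 2028; 3 March 2028 is inside that window, so Velor Republic is at UTC−03:00.
09:30 Velor Republic + 3h = 12:30 UTC.
1 February 2028 is a Tuesday, so the first Sunday is February 6 and the fourth is February 27.
1 September 2028 is a Friday, so the first Friday is September 1.
At the standard offset (UTC+04:00), 12:30 UTC + 4h = 16:30 Dorium Republic standard time.
The standard-time date in Dorium Republic, 3 March 2028, lies within the daylight-saving period (27 February – 1 September), so Dorium Republic is on daylight time, UTC+05:00.
12:30 UTC + 5h = 17:30 Dorium Republic.

17:30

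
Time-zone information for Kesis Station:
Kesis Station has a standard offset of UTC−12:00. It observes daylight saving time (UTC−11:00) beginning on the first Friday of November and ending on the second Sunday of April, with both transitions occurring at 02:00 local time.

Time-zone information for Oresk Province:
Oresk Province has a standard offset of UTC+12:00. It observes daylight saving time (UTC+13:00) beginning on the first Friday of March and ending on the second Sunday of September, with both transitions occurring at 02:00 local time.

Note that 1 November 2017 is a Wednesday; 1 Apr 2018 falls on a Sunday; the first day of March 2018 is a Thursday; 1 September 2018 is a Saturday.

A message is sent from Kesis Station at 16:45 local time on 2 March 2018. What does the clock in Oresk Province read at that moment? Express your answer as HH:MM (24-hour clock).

1 November 2017 is a Wednesday, so the first Friday is November 3.
1 April 2018 is a Sunday, so the first Sunday is April 1 and the second is April 8.
2 March 2018 falls between 3 November 2017 and 8 April 2018, so daylight saving is in effect and Kesis Station is at UTC−11:00.
16:45 Kesis Station + 11h = 03:45 UTC (rolling into the next day, 3 March 2018).
1 March 2018 is a Thursday, so the first Friday is March 2.
1 September 2018 is a Saturday, so the first Sunday is September 2 and the second is September 9.
At the standard offset (UTC+12:00), 03:45 UTC + 12h = 15:45 Oresk Province standard time.
Daylight saving runs 2 March – 9 September; the standard-time date in Oresk Province, 3 March 2018, is inside that window, so Oresk Province is at UTC+13:00.
03:45 UTC + 13h = 16:45 Oresk Province.

16:45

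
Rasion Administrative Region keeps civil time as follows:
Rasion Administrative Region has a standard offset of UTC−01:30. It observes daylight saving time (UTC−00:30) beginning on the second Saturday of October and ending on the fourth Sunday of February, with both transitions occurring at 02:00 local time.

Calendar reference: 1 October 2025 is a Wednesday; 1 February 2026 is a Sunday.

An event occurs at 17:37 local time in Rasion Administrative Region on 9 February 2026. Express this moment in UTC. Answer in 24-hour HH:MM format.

18:07

1 October 2025 is a Wednesday, so the first Saturday is October 4 and the second is October 11.
1 February 2026 is a Sunday, so the first Sunday is February 1 and the fourth is February 22.
Daylight saving runs 11 October 2025 – 22 February 2026; 9 February 2026 is inside that window, so Rasion Administrative Region is at UTC−00:30.
17:37 local + 0h30m = 18:07 UTC.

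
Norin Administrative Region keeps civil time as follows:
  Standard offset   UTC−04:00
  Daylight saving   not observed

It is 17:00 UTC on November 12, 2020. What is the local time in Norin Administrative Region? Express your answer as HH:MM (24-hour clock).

Norin Administrative Region has no daylight saving, so its offset is UTC−04:00 year-round.
17:00 UTC − 4h = 13:00 local.

13:00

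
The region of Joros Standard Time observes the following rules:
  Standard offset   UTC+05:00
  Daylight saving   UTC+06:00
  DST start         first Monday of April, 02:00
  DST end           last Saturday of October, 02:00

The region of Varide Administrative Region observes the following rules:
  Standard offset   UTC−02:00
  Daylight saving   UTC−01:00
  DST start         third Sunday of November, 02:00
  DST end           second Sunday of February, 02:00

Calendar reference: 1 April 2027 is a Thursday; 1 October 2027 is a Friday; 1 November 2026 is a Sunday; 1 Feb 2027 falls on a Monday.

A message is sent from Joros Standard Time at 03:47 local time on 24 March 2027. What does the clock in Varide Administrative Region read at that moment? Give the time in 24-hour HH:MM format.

1 April 2027 is a Thursday, so the first Monday is April 5.
1 October 2027 is a Friday, so Saturdays fall on 2, 9, 16, 23, 30; the last is October 30.
24 March 2027 does not fall between 5 April and 30 October, so daylight saving is not in effect and Joros Standard Time is at UTC+05:00.
03:47 Joros Standard Time − 5h = 22:47 UTC (rolling into the previous day, 23 March 2027).
1 November 2026 is a Sunday, so the first Sunday is November 1 and the third is November 15.
1 February 2027 is a Monday, so the first Sunday is February 7 and the second is February 14.
At the standard offset (UTC−02:00), 22:47 UTC − 2h = 20:47 Varide Administrative Region standard time.
Daylight saving runs 15 November 2026 – 14 February 2027; the standard-time date in Varide Administrative Region, 23 March 2027, is outside that window, so Varide Administrative Region is on standard time at UTC−02:00.
22:47 UTC − 2h = 20:47 Varide Administrative Region.

20:47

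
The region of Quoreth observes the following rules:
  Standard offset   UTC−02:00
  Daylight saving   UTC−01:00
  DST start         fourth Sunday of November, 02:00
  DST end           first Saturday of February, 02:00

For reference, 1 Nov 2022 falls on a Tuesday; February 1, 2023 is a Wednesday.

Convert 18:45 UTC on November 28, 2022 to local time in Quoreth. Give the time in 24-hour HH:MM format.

17:45

1 November 2022 is a Tuesday, so the first Sunday is November 6 and the fourth is November 27.
1 February 2023 is a Wednesday, so the first Saturday is February 4.
At the standard offset (UTC−02:00), 18:45 UTC − 2h = 16:45 Quoreth standard time.
The standard-time date in Quoreth, November 28, 2022, lies within the daylight-saving period (27 November 2022 – 4 February 2023), so Quoreth is on daylight time, UTC−01:00.
18:45 UTC − 1h = 17:45 local.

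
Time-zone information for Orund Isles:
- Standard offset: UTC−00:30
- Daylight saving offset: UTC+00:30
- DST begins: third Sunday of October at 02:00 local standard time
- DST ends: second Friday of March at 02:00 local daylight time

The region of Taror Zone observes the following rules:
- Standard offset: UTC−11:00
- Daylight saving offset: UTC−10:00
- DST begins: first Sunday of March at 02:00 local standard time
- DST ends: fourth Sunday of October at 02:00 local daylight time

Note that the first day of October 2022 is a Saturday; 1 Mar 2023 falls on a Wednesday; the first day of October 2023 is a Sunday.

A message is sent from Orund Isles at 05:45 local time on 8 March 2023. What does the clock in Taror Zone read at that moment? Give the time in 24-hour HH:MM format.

1 October 2022 is a Saturday, so the first Sunday is October 2 and the third is October 16.
1 March 2023 is a Wednesday, so the first Friday is March 3 and the second is March 10.
Daylight saving runs 16 October 2022 – 10 March 2023; 8 March 2023 is inside that window, so Orund Isles is at UTC+00:30.
05:45 Orund Isles − 0h30m = 05:15 UTC.
1 March 2023 is a Wednesday, so the first Sunday is March 5.
1 October 2023 is a Sunday, so the first Sunday is October 1 and the fourth is October 22.
At the standard offset (UTC−11:00), 05:15 UTC − 11h = 18:15 Taror Zone standard time (rolling into the previous day, 7 March 2023).
Daylight saving runs 5 March – 22 October; the standard-time date in Taror Zone, 7 March 2023, is inside that window, so Taror Zone is at UTC−10:00.
05:15 UTC − 10h = 19:15 Taror Zone (rolling into the previous day, 7 March 2023).

19:15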